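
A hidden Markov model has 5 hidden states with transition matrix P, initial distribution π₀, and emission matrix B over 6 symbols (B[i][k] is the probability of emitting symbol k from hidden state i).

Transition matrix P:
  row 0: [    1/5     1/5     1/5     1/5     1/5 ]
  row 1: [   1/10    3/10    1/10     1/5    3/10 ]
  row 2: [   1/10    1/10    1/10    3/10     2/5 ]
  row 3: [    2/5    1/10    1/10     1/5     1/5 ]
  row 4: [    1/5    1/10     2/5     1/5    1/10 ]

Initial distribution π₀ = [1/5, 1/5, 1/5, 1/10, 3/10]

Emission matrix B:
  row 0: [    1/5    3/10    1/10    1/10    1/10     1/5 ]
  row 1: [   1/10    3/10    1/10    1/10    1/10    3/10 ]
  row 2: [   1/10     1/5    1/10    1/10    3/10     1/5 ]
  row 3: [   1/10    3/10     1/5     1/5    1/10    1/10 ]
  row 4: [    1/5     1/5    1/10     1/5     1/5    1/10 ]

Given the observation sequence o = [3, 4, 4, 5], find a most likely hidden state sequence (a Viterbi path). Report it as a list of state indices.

path = [4, 2, 4, 2]

t=0: δ = [2.000e-02, 2.000e-02, 2.000e-02, 2.000e-02, 6.000e-02]  (obs o_0=3)
t=1: δ = [1.200e-03, 6.000e-04, 7.200e-03, 1.200e-03, 1.600e-03]  ψ = [4, 1, 4, 4, 2]  (obs o_1=4)
t=2: δ = [7.200e-05, 7.200e-05, 2.160e-04, 2.160e-04, 5.760e-04]  ψ = [2, 2, 2, 2, 2]  (obs o_2=4)
t=3: δ = [2.304e-05, 1.728e-05, 4.608e-05, 1.152e-05, 8.640e-06]  ψ = [4, 4, 4, 4, 2]  (obs o_3=5)
backtrack: best end state = 2; path = [4, 2, 4, 2]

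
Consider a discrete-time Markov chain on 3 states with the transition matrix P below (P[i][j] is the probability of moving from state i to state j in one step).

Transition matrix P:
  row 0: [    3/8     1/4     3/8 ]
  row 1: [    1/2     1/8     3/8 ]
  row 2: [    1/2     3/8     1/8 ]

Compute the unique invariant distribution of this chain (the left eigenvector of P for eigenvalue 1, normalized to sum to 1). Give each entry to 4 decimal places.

Balance equations π_j = Σ_i π_i·P[i][j]:
  π_0 = 3/8·π_0 + 1/2·π_1 + 1/2·π_2
  π_1 = 1/4·π_0 + 1/8·π_1 + 3/8·π_2
  normalize: π_0 + π_1 + π_2 = 1
Solving the linear system gives exactly π = [4/9, 23/90, 3/10].

π = [0.4444, 0.2556, 0.3000]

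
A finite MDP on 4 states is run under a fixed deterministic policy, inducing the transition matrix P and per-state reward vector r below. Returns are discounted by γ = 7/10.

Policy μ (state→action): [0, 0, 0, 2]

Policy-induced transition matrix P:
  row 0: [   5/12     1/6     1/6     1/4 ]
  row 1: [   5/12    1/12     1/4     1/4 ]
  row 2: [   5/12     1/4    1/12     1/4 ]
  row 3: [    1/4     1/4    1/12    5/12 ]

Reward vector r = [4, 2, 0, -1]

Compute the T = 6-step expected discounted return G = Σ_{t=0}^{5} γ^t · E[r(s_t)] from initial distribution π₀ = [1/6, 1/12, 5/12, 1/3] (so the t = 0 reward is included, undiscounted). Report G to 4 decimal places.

G = 3.5162

t=0: π = [0.1667, 0.0833, 0.4167, 0.3333], E[r] = 0.5000, γ^t·E[r] = 0.500000, running G = 0.500000
t=1: π = [0.3611, 0.2222, 0.1111, 0.3056], E[r] = 1.5833, γ^t·E[r] = 1.108333, running G = 1.608333
t=2: π = [0.3657, 0.1829, 0.1505, 0.3009], E[r] = 1.5278, γ^t·E[r] = 0.748611, running G = 2.356944
t=3: π = [0.3665, 0.1890, 0.1443, 0.3002], E[r] = 1.5440, γ^t·E[r] = 0.529586, running G = 2.886530
t=4: π = [0.3666, 0.1880, 0.1454, 0.3000], E[r] = 1.5424, γ^t·E[r] = 0.370339, running G = 3.256870
t=5: π = [0.3667, 0.1881, 0.1452, 0.3000], E[r] = 1.5429, γ^t·E[r] = 0.259313, running G = 3.516183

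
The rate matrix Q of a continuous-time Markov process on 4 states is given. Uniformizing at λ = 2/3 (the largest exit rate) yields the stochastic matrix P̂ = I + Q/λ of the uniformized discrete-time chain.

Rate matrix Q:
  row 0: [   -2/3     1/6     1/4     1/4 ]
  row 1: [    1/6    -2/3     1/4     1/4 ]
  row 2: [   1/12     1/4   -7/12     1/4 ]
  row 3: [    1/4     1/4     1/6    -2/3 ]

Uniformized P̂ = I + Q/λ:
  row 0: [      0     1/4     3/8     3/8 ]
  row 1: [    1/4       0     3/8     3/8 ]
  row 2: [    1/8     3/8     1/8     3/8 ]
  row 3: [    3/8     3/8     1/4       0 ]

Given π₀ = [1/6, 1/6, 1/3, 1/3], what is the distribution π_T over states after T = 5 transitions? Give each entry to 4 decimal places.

π = [0.2000, 0.2554, 0.2723, 0.2723]

t=0: π = [0.1667, 0.1667, 0.3333, 0.3333]
t=1: π = [0.2083, 0.2917, 0.2500, 0.2500]
t=2: π = [0.1979, 0.2396, 0.2813, 0.2813]
t=3: π = [0.2005, 0.2604, 0.2695, 0.2695]
t=4: π = [0.1999, 0.2523, 0.2739, 0.2739]
t=5: π = [0.2000, 0.2554, 0.2723, 0.2723]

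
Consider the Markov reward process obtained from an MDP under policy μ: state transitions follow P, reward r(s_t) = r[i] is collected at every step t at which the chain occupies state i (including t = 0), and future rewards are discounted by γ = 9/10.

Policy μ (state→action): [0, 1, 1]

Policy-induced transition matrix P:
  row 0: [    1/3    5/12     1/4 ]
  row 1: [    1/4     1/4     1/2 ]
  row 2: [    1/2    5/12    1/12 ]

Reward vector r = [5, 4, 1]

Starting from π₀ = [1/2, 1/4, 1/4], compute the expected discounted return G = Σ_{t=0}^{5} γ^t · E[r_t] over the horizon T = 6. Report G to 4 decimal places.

t=0: π = [0.5000, 0.2500, 0.2500], E[r] = 3.7500, γ^t·E[r] = 3.750000, running G = 3.750000
t=1: π = [0.3542, 0.3750, 0.2708], E[r] = 3.5417, γ^t·E[r] = 3.187500, running G = 6.937500
t=2: π = [0.3472, 0.3542, 0.2986], E[r] = 3.4514, γ^t·E[r] = 2.795625, running G = 9.733125
t=3: π = [0.3536, 0.3576, 0.2888], E[r] = 3.4873, γ^t·E[r] = 2.542219, running G = 12.275344
t=4: π = [0.3517, 0.3571, 0.2913], E[r] = 3.4778, γ^t·E[r] = 2.281795, running G = 14.557139
t=5: π = [0.3521, 0.3572, 0.2907], E[r] = 3.4800, γ^t·E[r] = 2.054888, running G = 16.612027

G = 16.6120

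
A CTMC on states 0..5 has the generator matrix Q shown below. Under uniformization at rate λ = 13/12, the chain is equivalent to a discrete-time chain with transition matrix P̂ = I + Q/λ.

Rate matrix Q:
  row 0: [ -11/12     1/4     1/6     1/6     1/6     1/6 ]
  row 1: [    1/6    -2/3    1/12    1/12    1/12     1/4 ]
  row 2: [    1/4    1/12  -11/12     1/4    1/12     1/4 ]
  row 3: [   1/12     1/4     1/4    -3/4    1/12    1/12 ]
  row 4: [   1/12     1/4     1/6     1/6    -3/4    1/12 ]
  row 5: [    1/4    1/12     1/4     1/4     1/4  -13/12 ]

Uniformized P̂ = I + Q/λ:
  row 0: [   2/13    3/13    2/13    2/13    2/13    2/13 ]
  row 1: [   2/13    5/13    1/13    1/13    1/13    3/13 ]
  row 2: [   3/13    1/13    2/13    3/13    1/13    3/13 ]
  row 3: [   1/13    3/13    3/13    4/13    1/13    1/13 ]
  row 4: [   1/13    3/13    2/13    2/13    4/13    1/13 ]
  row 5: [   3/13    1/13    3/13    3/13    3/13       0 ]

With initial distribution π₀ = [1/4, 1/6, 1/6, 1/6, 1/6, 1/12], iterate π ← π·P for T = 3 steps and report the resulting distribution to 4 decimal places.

π = [0.1512, 0.2185, 0.1620, 0.1890, 0.1427, 0.1366]

t=0: π = [0.2500, 0.1667, 0.1667, 0.1667, 0.1667, 0.0833]
t=1: π = [0.1474, 0.2179, 0.1603, 0.1859, 0.1474, 0.1410]
t=2: π = [0.1514, 0.2179, 0.1622, 0.1889, 0.1440, 0.1356]
t=3: π = [0.1512, 0.2185, 0.1620, 0.1890, 0.1427, 0.1366]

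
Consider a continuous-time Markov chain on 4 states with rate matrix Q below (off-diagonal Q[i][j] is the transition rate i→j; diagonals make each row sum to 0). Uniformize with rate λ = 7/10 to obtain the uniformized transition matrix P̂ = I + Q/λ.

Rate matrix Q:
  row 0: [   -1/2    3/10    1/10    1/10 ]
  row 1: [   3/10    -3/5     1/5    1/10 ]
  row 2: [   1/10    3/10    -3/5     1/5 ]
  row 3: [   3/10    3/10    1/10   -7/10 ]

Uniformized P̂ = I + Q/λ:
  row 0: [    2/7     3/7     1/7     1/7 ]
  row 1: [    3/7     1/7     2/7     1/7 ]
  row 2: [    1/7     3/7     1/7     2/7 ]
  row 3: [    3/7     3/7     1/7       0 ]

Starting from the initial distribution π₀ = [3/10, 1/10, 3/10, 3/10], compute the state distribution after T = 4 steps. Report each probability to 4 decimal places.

π = [0.3288, 0.3318, 0.1913, 0.1481]

t=0: π = [0.3000, 0.1000, 0.3000, 0.3000]
t=1: π = [0.3000, 0.4000, 0.1571, 0.1429]
t=2: π = [0.3408, 0.3143, 0.2000, 0.1449]
t=3: π = [0.3227, 0.3388, 0.1878, 0.1507]
t=4: π = [0.3288, 0.3318, 0.1913, 0.1481]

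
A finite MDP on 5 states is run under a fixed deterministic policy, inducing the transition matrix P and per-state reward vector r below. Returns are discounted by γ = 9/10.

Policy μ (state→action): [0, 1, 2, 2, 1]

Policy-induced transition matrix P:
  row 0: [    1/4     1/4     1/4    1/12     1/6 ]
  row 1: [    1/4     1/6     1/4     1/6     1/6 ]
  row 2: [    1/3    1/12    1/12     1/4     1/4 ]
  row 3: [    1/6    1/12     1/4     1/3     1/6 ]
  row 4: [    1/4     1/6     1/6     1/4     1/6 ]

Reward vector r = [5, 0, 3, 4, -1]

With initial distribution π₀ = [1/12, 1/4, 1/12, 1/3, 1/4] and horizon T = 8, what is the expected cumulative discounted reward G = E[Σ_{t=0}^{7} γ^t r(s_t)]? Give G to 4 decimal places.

G = 13.6570

t=0: π = [0.0833, 0.2500, 0.0833, 0.3333, 0.2500], E[r] = 1.7500, γ^t·E[r] = 1.750000, running G = 1.750000
t=1: π = [0.2292, 0.1389, 0.2153, 0.2431, 0.1736], E[r] = 2.5903, γ^t·E[r] = 2.331250, running G = 4.081250
t=2: π = [0.2477, 0.1476, 0.1997, 0.2205, 0.1846], E[r] = 2.5347, γ^t·E[r] = 2.053125, running G = 6.134375
t=3: π = [0.2483, 0.1523, 0.2013, 0.2148, 0.1833], E[r] = 2.5212, γ^t·E[r] = 1.837969, running G = 7.972344
t=4: π = [0.2489, 0.1527, 0.2012, 0.2138, 0.1834], E[r] = 2.5198, γ^t·E[r] = 1.653225, running G = 9.625569
t=5: π = [0.2489, 0.1528, 0.2012, 0.2136, 0.1834], E[r] = 2.5193, γ^t·E[r] = 1.487629, running G = 11.113198
t=6: π = [0.2490, 0.1528, 0.2012, 0.2136, 0.1834], E[r] = 2.5192, γ^t·E[r] = 1.338827, running G = 12.452025
t=7: π = [0.2490, 0.1529, 0.2012, 0.2136, 0.1834], E[r] = 2.5192, γ^t·E[r] = 1.204936, running G = 13.656962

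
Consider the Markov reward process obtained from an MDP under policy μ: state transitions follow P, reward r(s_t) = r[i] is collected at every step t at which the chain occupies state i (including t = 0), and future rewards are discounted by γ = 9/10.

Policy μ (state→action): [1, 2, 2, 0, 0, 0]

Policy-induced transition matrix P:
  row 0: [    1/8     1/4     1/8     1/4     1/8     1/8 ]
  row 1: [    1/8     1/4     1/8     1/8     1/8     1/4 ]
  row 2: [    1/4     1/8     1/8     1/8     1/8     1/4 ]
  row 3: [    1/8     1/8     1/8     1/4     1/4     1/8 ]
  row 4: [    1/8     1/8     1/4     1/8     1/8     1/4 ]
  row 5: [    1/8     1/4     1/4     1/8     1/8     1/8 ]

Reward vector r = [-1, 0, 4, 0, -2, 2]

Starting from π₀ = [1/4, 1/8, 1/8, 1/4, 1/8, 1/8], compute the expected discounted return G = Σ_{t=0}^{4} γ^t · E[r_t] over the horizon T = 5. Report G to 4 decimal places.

G = 2.0374

t=0: π = [0.2500, 0.1250, 0.1250, 0.2500, 0.1250, 0.1250], E[r] = 0.2500, γ^t·E[r] = 0.250000, running G = 0.250000
t=1: π = [0.1406, 0.1875, 0.1563, 0.1875, 0.1563, 0.1719], E[r] = 0.5156, γ^t·E[r] = 0.464063, running G = 0.714063
t=2: π = [0.1445, 0.1875, 0.1660, 0.1660, 0.1484, 0.1875], E[r] = 0.5977, γ^t·E[r] = 0.484102, running G = 1.198164
t=3: π = [0.1458, 0.1899, 0.1670, 0.1638, 0.1458, 0.1877], E[r] = 0.6062, γ^t·E[r] = 0.441921, running G = 1.640085
t=4: π = [0.1459, 0.1904, 0.1667, 0.1637, 0.1455, 0.1878], E[r] = 0.6056, γ^t·E[r] = 0.397328, running G = 2.037413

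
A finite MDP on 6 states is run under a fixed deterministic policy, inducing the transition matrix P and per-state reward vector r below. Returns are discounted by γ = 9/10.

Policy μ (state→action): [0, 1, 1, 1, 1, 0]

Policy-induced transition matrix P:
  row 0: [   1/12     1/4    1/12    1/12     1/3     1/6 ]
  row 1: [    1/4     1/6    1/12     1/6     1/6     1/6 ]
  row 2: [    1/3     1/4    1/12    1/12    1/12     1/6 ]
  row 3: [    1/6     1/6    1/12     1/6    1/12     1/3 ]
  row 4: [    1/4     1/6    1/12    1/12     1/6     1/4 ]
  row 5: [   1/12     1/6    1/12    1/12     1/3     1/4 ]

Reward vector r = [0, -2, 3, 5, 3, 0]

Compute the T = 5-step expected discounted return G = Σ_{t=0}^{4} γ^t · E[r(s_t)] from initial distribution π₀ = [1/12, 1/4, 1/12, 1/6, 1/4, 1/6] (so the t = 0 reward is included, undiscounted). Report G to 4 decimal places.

t=0: π = [0.0833, 0.2500, 0.0833, 0.1667, 0.2500, 0.1667], E[r] = 1.3333, γ^t·E[r] = 1.333333, running G = 1.333333
t=1: π = [0.2014, 0.1806, 0.0833, 0.1181, 0.1875, 0.2292], E[r] = 1.0417, γ^t·E[r] = 0.937500, running G = 2.270833
t=2: π = [0.1753, 0.1904, 0.0833, 0.1082, 0.2216, 0.2211], E[r] = 1.0752, γ^t·E[r] = 0.870938, running G = 3.141771
t=3: π = [0.1819, 0.1882, 0.0833, 0.1082, 0.2168, 0.2216], E[r] = 1.0650, γ^t·E[r] = 0.776355, running G = 3.918126
t=4: π = [0.1807, 0.1888, 0.0833, 0.1080, 0.2179, 0.2212], E[r] = 1.0665, γ^t·E[r] = 0.699725, running G = 4.617851

G = 4.6179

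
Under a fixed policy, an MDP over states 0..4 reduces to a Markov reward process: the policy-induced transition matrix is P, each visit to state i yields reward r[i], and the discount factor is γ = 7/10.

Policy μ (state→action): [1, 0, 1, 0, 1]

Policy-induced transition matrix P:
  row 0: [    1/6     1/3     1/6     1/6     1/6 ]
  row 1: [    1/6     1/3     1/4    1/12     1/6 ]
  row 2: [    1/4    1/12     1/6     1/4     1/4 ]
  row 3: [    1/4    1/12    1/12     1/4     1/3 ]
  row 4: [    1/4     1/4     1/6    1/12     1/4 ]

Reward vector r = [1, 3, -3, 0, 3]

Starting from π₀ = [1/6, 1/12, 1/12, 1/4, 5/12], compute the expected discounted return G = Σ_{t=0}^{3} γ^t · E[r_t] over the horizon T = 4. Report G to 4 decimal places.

t=0: π = [0.1667, 0.0833, 0.0833, 0.2500, 0.4167], E[r] = 1.4167, γ^t·E[r] = 1.416667, running G = 1.416667
t=1: π = [0.2292, 0.2153, 0.1528, 0.1528, 0.2500], E[r] = 1.1667, γ^t·E[r] = 0.816667, running G = 2.233333
t=2: π = [0.2130, 0.2361, 0.1719, 0.1534, 0.2257], E[r] = 1.0828, γ^t·E[r] = 0.530550, running G = 2.763883
t=3: π = [0.2126, 0.2332, 0.1736, 0.1553, 0.2254], E[r] = 1.0676, γ^t·E[r] = 0.366191, running G = 3.130074

G = 3.1301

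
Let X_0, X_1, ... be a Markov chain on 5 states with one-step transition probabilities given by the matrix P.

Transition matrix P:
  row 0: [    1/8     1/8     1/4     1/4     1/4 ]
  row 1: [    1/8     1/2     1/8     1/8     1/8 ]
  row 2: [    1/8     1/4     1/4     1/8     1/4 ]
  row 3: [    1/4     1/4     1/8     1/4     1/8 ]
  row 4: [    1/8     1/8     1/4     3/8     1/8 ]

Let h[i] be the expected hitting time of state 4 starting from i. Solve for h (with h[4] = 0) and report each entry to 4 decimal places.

First-step conditioning: h[4] = 0; for i ≠ 4, h[i] = 1 + Σ_k P[i][k]·h[k].
  h[0] = 1 + 1/8·h[0] + 1/8·h[1] + 1/4·h[2] + 1/4·h[3]
  h[1] = 1 + 1/8·h[0] + 1/2·h[1] + 1/8·h[2] + 1/8·h[3]
  h[2] = 1 + 1/8·h[0] + 1/4·h[1] + 1/4·h[2] + 1/8·h[3]
  h[3] = 1 + 1/4·h[0] + 1/4·h[1] + 1/8·h[2] + 1/4·h[3]
Solving the 4×4 linear system over states ≠ 4 gives exactly h = [47/9, 55/9, 110/21, 377/63, 0] (h[4] = 0 is the target).

h = [5.2222, 6.1111, 5.2381, 5.9841, 0.0000]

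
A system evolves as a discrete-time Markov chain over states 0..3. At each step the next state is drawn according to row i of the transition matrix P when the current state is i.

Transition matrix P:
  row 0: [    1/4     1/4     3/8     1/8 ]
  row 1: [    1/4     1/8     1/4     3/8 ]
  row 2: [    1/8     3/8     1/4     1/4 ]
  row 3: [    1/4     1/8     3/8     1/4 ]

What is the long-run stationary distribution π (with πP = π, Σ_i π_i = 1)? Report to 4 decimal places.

Balance equations π_j = Σ_i π_i·P[i][j]:
  π_0 = 1/4·π_0 + 1/4·π_1 + 1/8·π_2 + 1/4·π_3
  π_1 = 1/4·π_0 + 1/8·π_1 + 3/8·π_2 + 1/8·π_3
  π_2 = 3/8·π_0 + 1/4·π_1 + 1/4·π_2 + 3/8·π_3
  normalize: π_0 + π_1 + π_2 + π_3 = 1
Solving the linear system gives exactly π = [125/591, 45/197, 182/591, 149/591].

π = [0.2115, 0.2284, 0.3080, 0.2521]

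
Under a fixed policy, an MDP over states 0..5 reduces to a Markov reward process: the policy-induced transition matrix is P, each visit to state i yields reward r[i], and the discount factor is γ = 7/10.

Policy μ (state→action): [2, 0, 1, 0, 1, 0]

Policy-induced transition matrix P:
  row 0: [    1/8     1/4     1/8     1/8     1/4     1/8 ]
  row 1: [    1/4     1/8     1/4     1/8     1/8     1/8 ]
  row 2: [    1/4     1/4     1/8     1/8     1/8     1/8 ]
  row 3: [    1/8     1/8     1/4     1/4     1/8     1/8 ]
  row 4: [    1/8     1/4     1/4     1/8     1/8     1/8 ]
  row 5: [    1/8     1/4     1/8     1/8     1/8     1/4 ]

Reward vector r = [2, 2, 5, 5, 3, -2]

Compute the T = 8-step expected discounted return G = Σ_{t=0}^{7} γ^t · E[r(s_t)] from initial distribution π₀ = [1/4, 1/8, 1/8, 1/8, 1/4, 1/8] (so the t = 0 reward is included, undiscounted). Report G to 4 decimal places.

t=0: π = [0.2500, 0.1250, 0.1250, 0.1250, 0.2500, 0.1250], E[r] = 2.5000, γ^t·E[r] = 2.500000, running G = 2.500000
t=1: π = [0.1563, 0.2188, 0.1875, 0.1406, 0.1563, 0.1406], E[r] = 2.5781, γ^t·E[r] = 1.804688, running G = 4.304688
t=2: π = [0.1758, 0.2051, 0.1895, 0.1426, 0.1445, 0.1426], E[r] = 2.5703, γ^t·E[r] = 1.259453, running G = 5.564141
t=3: π = [0.1743, 0.2065, 0.1865, 0.1428, 0.1470, 0.1428], E[r] = 2.5637, γ^t·E[r] = 0.879356, running G = 6.443497
t=4: π = [0.1741, 0.2063, 0.1870, 0.1429, 0.1468, 0.1429], E[r] = 2.5651, γ^t·E[r] = 0.615872, running G = 7.059369
t=5: π = [0.1742, 0.2064, 0.1870, 0.1429, 0.1468, 0.1429], E[r] = 2.5649, γ^t·E[r] = 0.431083, running G = 7.490451
t=6: π = [0.1742, 0.2063, 0.1870, 0.1429, 0.1468, 0.1429], E[r] = 2.5649, γ^t·E[r] = 0.301759, running G = 7.792210
t=7: π = [0.1742, 0.2063, 0.1870, 0.1429, 0.1468, 0.1429], E[r] = 2.5649, γ^t·E[r] = 0.211231, running G = 8.003441

G = 8.0034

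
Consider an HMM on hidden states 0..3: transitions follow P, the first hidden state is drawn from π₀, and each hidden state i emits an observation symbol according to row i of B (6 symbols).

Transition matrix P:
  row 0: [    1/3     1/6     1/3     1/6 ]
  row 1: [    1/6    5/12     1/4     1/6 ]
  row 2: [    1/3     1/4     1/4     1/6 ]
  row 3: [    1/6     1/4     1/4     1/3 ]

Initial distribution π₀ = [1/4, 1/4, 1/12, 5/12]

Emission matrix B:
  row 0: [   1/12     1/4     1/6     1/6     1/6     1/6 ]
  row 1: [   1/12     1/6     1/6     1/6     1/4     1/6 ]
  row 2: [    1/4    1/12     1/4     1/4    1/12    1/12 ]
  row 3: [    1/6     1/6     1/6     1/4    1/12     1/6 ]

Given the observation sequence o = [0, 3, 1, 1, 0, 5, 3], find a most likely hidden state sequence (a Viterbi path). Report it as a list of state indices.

path = [3, 2, 0, 0, 2, 0, 2]

t=0: δ = [2.083e-02, 2.083e-02, 2.083e-02, 6.944e-02]  (obs o_0=0)
t=1: δ = [1.929e-03, 2.894e-03, 4.340e-03, 5.787e-03]  ψ = [3, 3, 3, 3]  (obs o_1=3)
t=2: δ = [3.617e-04, 2.411e-04, 1.206e-04, 3.215e-04]  ψ = [2, 3, 3, 3]  (obs o_2=1)
t=3: δ = [3.014e-05, 1.674e-05, 1.005e-05, 1.786e-05]  ψ = [0, 1, 0, 3]  (obs o_3=1)
t=4: δ = [8.372e-07, 5.814e-07, 2.512e-06, 9.923e-07]  ψ = [0, 1, 0, 3]  (obs o_4=0)
t=5: δ = [1.395e-07, 1.047e-07, 5.233e-08, 6.977e-08]  ψ = [2, 2, 2, 2]  (obs o_5=5)
t=6: δ = [7.752e-09, 7.268e-09, 1.163e-08, 5.814e-09]  ψ = [0, 1, 0, 0]  (obs o_6=3)
backtrack: best end state = 2; path = [3, 2, 0, 0, 2, 0, 2]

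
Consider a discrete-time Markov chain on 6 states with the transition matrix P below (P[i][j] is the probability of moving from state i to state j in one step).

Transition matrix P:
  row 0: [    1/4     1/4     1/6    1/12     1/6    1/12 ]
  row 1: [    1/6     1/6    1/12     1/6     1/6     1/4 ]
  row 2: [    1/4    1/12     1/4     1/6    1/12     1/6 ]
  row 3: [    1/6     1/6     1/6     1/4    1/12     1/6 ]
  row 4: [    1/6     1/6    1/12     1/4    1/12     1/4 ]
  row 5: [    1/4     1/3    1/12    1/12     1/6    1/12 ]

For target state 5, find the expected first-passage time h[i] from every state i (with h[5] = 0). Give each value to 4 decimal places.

h = [6.1780, 5.2209, 5.8346, 5.7476, 5.2614, 0.0000]

First-step conditioning: h[5] = 0; for i ≠ 5, h[i] = 1 + Σ_k P[i][k]·h[k].
  h[0] = 1 + 1/4·h[0] + 1/4·h[1] + 1/6·h[2] + 1/12·h[3] + 1/6·h[4]
  h[1] = 1 + 1/6·h[0] + 1/6·h[1] + 1/12·h[2] + 1/6·h[3] + 1/6·h[4]
  h[2] = 1 + 1/4·h[0] + 1/12·h[1] + 1/4·h[2] + 1/6·h[3] + 1/12·h[4]
  h[3] = 1 + 1/6·h[0] + 1/6·h[1] + 1/6·h[2] + 1/4·h[3] + 1/12·h[4]
  h[4] = 1 + 1/6·h[0] + 1/6·h[1] + 1/12·h[2] + 1/4·h[3] + 1/12·h[4]
Solving the 5×5 linear system over states ≠ 5 gives exactly h = [18602/3011, 15720/3011, 17568/3011, 17306/3011, 15842/3011, 0] (h[5] = 0 is the target).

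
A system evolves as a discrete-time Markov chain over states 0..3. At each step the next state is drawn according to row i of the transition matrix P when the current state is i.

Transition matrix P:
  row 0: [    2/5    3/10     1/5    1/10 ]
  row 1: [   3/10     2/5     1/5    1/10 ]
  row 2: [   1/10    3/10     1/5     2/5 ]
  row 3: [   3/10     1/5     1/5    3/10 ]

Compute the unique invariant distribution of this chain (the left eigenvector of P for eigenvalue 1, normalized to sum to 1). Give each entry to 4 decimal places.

π = [0.2889, 0.3111, 0.2000, 0.2000]

Balance equations π_j = Σ_i π_i·P[i][j]:
  π_0 = 2/5·π_0 + 3/10·π_1 + 1/10·π_2 + 3/10·π_3
  π_1 = 3/10·π_0 + 2/5·π_1 + 3/10·π_2 + 1/5·π_3
  π_2 = 1/5·π_0 + 1/5·π_1 + 1/5·π_2 + 1/5·π_3
  normalize: π_0 + π_1 + π_2 + π_3 = 1
Solving the linear system gives exactly π = [13/45, 14/45, 1/5, 1/5].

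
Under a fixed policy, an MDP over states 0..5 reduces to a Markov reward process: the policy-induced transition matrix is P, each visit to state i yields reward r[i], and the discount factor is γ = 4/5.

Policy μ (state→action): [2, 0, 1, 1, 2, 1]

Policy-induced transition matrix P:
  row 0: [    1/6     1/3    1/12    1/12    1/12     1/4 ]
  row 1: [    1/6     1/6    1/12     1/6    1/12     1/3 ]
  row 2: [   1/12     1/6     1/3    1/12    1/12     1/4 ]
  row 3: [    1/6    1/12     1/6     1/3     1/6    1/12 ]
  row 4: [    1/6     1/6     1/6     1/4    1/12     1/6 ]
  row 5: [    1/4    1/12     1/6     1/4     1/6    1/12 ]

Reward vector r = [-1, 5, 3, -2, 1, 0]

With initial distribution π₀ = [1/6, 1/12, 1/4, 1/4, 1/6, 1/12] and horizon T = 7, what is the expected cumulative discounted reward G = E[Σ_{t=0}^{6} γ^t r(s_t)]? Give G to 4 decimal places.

t=0: π = [0.1667, 0.0833, 0.2500, 0.2500, 0.1667, 0.0833], E[r] = 0.6667, γ^t·E[r] = 0.666667, running G = 0.666667
t=1: π = [0.1528, 0.1667, 0.1875, 0.1944, 0.1111, 0.1875], E[r] = 0.9653, γ^t·E[r] = 0.772222, running G = 1.438889
t=2: π = [0.1667, 0.1603, 0.1713, 0.1956, 0.1152, 0.1910], E[r] = 0.8727, γ^t·E[r] = 0.558519, running G = 1.997407
t=3: π = [0.1683, 0.1622, 0.1680, 0.1966, 0.1155, 0.1893], E[r] = 0.8691, γ^t·E[r] = 0.444963, running G = 2.442370
t=4: π = [0.1684, 0.1626, 0.1671, 0.1968, 0.1155, 0.1896], E[r] = 0.8675, γ^t·E[r] = 0.355343, running G = 2.797714
t=5: π = [0.1685, 0.1625, 0.1669, 0.1969, 0.1155, 0.1895], E[r] = 0.8667, γ^t·E[r] = 0.283987, running G = 3.081700
t=6: π = [0.1685, 0.1626, 0.1669, 0.1970, 0.1155, 0.1895], E[r] = 0.8665, γ^t·E[r] = 0.227158, running G = 3.308858

G = 3.3089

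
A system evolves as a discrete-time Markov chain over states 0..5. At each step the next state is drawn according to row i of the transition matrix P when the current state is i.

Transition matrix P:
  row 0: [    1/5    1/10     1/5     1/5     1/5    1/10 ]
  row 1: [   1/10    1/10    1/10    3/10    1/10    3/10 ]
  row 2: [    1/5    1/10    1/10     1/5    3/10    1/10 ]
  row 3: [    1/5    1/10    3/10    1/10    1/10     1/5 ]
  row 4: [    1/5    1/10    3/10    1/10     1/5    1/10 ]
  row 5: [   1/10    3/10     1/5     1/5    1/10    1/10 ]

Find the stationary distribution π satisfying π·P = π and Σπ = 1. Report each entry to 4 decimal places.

π = [0.1728, 0.1287, 0.2022, 0.1776, 0.1752, 0.1435]

Balance equations π_j = Σ_i π_i·P[i][j]:
  π_0 = 1/5·π_0 + 1/10·π_1 + 1/5·π_2 + 1/5·π_3 + 1/5·π_4 + 1/10·π_5
  π_1 = 1/10·π_0 + 1/10·π_1 + 1/10·π_2 + 1/10·π_3 + 1/10·π_4 + 3/10·π_5
  π_2 = 1/5·π_0 + 1/10·π_1 + 1/10·π_2 + 3/10·π_3 + 3/10·π_4 + 1/5·π_5
  π_3 = 1/5·π_0 + 3/10·π_1 + 1/5·π_2 + 1/10·π_3 + 1/10·π_4 + 1/5·π_5
  π_4 = 1/5·π_0 + 1/10·π_1 + 3/10·π_2 + 1/10·π_3 + 1/5·π_4 + 1/10·π_5
  normalize: π_0 + π_1 + π_2 + π_3 + π_4 + π_5 = 1
Solving the linear system gives exactly π = [19661/113792, 14645/113792, 719/3556, 1263/7112, 19941/113792, 16329/113792].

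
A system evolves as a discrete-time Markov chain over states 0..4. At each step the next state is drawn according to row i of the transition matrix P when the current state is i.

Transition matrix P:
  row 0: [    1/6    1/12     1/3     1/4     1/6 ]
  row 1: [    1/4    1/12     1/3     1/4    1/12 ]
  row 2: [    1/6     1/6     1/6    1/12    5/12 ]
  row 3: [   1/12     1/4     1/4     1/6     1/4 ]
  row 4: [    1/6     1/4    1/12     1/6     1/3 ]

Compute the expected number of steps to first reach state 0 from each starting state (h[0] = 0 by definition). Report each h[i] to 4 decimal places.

h = [0.0000, 5.5143, 5.8936, 6.3932, 5.9029]

First-step conditioning: h[0] = 0; for i ≠ 0, h[i] = 1 + Σ_k P[i][k]·h[k].
  h[1] = 1 + 1/12·h[1] + 1/3·h[2] + 1/4·h[3] + 1/12·h[4]
  h[2] = 1 + 1/6·h[1] + 1/6·h[2] + 1/12·h[3] + 5/12·h[4]
  h[3] = 1 + 1/4·h[1] + 1/4·h[2] + 1/6·h[3] + 1/4·h[4]
  h[4] = 1 + 1/4·h[1] + 1/12·h[2] + 1/6·h[3] + 1/3·h[4]
Solving the 4×4 linear system over states ≠ 0 gives exactly h = [0, 7152/1297, 7644/1297, 8292/1297, 7656/1297] (h[0] = 0 is the target).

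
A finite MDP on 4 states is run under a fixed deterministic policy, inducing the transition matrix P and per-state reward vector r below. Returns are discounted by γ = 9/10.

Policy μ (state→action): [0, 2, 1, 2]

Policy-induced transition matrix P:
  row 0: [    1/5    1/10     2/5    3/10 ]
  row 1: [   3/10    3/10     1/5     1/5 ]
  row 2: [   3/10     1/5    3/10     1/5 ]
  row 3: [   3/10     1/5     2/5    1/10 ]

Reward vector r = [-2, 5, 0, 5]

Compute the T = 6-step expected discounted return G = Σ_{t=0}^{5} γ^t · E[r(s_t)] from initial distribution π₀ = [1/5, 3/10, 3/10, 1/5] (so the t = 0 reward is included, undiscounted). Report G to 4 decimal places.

G = 7.4834

t=0: π = [0.2000, 0.3000, 0.3000, 0.2000], E[r] = 2.1000, γ^t·E[r] = 2.100000, running G = 2.100000
t=1: π = [0.2800, 0.2100, 0.3100, 0.2000], E[r] = 1.4900, γ^t·E[r] = 1.341000, running G = 3.441000
t=2: π = [0.2720, 0.1930, 0.3270, 0.2080], E[r] = 1.4610, γ^t·E[r] = 1.183410, running G = 4.624410
t=3: π = [0.2728, 0.1921, 0.3287, 0.2064], E[r] = 1.4469, γ^t·E[r] = 1.054790, running G = 5.679200
t=4: π = [0.2727, 0.1919, 0.3287, 0.2066], E[r] = 1.4474, γ^t·E[r] = 0.949646, running G = 6.628846
t=5: π = [0.2727, 0.1919, 0.3287, 0.2066], E[r] = 1.4472, γ^t·E[r] = 0.854551, running G = 7.483396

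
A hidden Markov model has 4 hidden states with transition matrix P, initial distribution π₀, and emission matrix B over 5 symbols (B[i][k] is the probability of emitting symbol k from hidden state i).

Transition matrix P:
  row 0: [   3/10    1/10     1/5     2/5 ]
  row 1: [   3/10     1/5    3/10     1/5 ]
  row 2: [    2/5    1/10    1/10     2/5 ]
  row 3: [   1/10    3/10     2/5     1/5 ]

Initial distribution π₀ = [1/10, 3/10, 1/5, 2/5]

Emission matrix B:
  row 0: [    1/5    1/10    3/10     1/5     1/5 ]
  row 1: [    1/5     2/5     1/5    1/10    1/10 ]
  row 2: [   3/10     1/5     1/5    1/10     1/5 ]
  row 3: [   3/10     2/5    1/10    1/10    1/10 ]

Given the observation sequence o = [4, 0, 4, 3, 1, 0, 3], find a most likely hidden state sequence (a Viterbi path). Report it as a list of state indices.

path = [2, 3, 2, 0, 3, 2, 0]

t=0: δ = [2.000e-02, 3.000e-02, 4.000e-02, 4.000e-02]  (obs o_0=4)
t=1: δ = [3.200e-03, 2.400e-03, 4.800e-03, 4.800e-03]  ψ = [2, 3, 3, 2]  (obs o_1=0)
t=2: δ = [3.840e-04, 1.440e-04, 3.840e-04, 1.920e-04]  ψ = [2, 3, 3, 2]  (obs o_2=4)
t=3: δ = [3.072e-05, 5.760e-06, 7.680e-06, 1.536e-05]  ψ = [2, 3, 0, 0]  (obs o_3=3)
t=4: δ = [9.216e-07, 1.843e-06, 1.229e-06, 4.915e-06]  ψ = [0, 3, 0, 0]  (obs o_4=1)
t=5: δ = [1.106e-07, 2.949e-07, 5.898e-07, 2.949e-07]  ψ = [1, 3, 3, 3]  (obs o_5=0)
t=6: δ = [4.719e-08, 8.847e-09, 1.180e-08, 2.359e-08]  ψ = [2, 3, 3, 2]  (obs o_6=3)
backtrack: best end state = 0; path = [2, 3, 2, 0, 3, 2, 0]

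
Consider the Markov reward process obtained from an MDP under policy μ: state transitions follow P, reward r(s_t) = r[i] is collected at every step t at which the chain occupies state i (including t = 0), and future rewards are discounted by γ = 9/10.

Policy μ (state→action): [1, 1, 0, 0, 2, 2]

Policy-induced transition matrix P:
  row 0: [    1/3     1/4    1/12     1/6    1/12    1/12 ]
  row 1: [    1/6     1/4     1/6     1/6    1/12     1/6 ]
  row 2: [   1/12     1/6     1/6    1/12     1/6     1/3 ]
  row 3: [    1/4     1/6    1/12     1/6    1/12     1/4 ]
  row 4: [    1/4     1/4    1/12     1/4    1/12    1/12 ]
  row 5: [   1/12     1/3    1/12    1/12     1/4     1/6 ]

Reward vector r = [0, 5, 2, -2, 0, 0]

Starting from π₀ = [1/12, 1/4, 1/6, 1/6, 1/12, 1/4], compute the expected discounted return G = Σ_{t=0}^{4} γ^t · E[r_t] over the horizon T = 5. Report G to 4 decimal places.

G = 4.8009

t=0: π = [0.0833, 0.2500, 0.1667, 0.1667, 0.0833, 0.2500], E[r] = 1.2500, γ^t·E[r] = 1.250000, running G = 1.250000
t=1: π = [0.1667, 0.2431, 0.1181, 0.1389, 0.1389, 0.1944], E[r] = 1.1736, γ^t·E[r] = 1.056250, running G = 2.306250
t=2: π = [0.1916, 0.2448, 0.1134, 0.1522, 0.1256, 0.1725], E[r] = 1.1464, γ^t·E[r] = 0.928594, running G = 3.234844
t=3: π = [0.1979, 0.2422, 0.1132, 0.1533, 0.1215, 0.1718], E[r] = 1.1309, γ^t·E[r] = 0.824449, running G = 4.059293
t=4: π = [0.1988, 0.2421, 0.1130, 0.1530, 0.1214, 0.1717], E[r] = 1.1304, γ^t·E[r] = 0.741638, running G = 4.800931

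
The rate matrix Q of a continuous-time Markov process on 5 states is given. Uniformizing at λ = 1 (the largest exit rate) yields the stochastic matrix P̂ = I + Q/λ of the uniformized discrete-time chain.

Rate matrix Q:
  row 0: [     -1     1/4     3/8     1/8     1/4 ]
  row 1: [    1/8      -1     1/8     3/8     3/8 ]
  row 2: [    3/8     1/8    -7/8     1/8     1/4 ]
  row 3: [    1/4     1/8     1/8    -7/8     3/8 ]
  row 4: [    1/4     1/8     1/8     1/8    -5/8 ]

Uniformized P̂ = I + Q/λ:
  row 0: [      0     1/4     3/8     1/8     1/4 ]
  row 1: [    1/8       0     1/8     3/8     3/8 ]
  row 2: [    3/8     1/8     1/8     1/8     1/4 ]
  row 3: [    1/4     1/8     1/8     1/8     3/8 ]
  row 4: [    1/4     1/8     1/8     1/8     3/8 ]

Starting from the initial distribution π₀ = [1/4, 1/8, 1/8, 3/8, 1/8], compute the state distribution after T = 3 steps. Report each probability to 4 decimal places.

t=0: π = [0.2500, 0.1250, 0.1250, 0.3750, 0.1250]
t=1: π = [0.1875, 0.1406, 0.1875, 0.1563, 0.3281]
t=2: π = [0.2090, 0.1309, 0.1719, 0.1602, 0.3281]
t=3: π = [0.2029, 0.1348, 0.1772, 0.1577, 0.3274]

π = [0.2029, 0.1348, 0.1772, 0.1577, 0.3274]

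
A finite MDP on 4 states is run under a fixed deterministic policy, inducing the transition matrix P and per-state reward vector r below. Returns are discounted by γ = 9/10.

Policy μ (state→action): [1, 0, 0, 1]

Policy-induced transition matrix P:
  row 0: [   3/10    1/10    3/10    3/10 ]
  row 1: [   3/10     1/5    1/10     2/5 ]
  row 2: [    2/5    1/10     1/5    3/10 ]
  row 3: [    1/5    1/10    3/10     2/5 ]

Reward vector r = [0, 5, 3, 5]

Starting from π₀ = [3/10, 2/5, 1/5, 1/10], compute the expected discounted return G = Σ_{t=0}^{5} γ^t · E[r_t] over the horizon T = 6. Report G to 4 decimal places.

t=0: π = [0.3000, 0.4000, 0.2000, 0.1000], E[r] = 3.1000, γ^t·E[r] = 3.100000, running G = 3.100000
t=1: π = [0.3100, 0.1400, 0.2000, 0.3500], E[r] = 3.0500, γ^t·E[r] = 2.745000, running G = 5.845000
t=2: π = [0.2850, 0.1140, 0.2520, 0.3490], E[r] = 3.0710, γ^t·E[r] = 2.487510, running G = 8.332510
t=3: π = [0.2903, 0.1114, 0.2520, 0.3463], E[r] = 3.0445, γ^t·E[r] = 2.219441, running G = 10.551951
t=4: π = [0.2906, 0.1111, 0.2525, 0.3458], E[r] = 3.0421, γ^t·E[r] = 1.995928, running G = 12.547879
t=5: π = [0.2907, 0.1111, 0.2525, 0.3457], E[r] = 3.0416, γ^t·E[r] = 1.796026, running G = 14.343904

G = 14.3439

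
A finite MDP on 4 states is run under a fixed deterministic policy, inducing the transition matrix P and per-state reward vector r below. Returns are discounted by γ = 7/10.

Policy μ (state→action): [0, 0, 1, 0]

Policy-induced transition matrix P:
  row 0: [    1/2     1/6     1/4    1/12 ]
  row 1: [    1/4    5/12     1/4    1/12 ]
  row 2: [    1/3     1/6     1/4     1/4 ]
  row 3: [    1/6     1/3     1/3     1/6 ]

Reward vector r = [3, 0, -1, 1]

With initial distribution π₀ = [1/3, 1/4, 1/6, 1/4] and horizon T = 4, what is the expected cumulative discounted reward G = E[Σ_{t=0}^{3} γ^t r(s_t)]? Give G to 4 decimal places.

G = 2.4301

t=0: π = [0.3333, 0.2500, 0.1667, 0.2500], E[r] = 1.0833, γ^t·E[r] = 1.083333, running G = 1.083333
t=1: π = [0.3264, 0.2708, 0.2708, 0.1319], E[r] = 0.8403, γ^t·E[r] = 0.588194, running G = 1.671528
t=2: π = [0.3432, 0.2564, 0.2610, 0.1395], E[r] = 0.9080, γ^t·E[r] = 0.444913, running G = 2.116441
t=3: π = [0.3459, 0.2540, 0.2616, 0.1385], E[r] = 0.9146, γ^t·E[r] = 0.313705, running G = 2.430146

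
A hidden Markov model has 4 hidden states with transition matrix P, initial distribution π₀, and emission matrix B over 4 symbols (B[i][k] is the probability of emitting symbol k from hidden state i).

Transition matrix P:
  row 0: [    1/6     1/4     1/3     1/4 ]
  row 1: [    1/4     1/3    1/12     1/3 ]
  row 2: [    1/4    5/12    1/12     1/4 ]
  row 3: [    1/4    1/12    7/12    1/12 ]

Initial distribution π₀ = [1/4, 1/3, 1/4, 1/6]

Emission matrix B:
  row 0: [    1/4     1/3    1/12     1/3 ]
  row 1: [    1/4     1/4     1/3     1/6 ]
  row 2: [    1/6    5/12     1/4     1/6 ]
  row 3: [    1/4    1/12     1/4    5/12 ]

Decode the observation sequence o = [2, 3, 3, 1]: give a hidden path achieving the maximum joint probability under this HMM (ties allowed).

t=0: δ = [2.083e-02, 1.111e-01, 6.250e-02, 4.167e-02]  (obs o_0=2)
t=1: δ = [9.259e-03, 6.173e-03, 4.051e-03, 1.543e-02]  ψ = [1, 1, 3, 1]  (obs o_1=3)
t=2: δ = [1.286e-03, 3.858e-04, 1.500e-03, 9.645e-04]  ψ = [3, 0, 3, 0]  (obs o_2=3)
t=3: δ = [1.250e-04, 1.563e-04, 2.344e-04, 3.126e-05]  ψ = [2, 2, 3, 2]  (obs o_3=1)
backtrack: best end state = 2; path = [1, 0, 3, 2]

path = [1, 0, 3, 2]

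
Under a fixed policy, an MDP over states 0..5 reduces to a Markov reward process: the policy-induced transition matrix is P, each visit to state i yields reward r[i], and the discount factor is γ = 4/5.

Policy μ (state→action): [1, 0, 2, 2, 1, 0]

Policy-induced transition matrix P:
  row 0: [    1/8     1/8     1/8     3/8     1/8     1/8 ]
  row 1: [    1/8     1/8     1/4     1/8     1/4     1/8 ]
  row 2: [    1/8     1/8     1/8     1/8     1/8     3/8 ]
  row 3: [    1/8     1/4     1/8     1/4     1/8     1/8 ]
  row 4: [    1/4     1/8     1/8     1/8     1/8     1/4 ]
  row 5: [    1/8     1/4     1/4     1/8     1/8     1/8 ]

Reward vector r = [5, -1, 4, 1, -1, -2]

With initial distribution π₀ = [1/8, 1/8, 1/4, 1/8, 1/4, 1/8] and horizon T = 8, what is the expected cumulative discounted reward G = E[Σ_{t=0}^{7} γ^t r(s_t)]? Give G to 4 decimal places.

t=0: π = [0.1250, 0.1250, 0.2500, 0.1250, 0.2500, 0.1250], E[r] = 1.1250, γ^t·E[r] = 1.125000, running G = 1.125000
t=1: π = [0.1563, 0.1563, 0.1563, 0.1719, 0.1406, 0.2188], E[r] = 0.8438, γ^t·E[r] = 0.675000, running G = 1.800000
t=2: π = [0.1426, 0.1738, 0.1719, 0.1855, 0.1445, 0.1816], E[r] = 0.9043, γ^t·E[r] = 0.578750, running G = 2.378750
t=3: π = [0.1431, 0.1709, 0.1694, 0.1838, 0.1467, 0.1860], E[r] = 0.8872, γ^t·E[r] = 0.454250, running G = 2.833000
t=4: π = [0.1433, 0.1712, 0.1696, 0.1837, 0.1464, 0.1857], E[r] = 0.8899, γ^t·E[r] = 0.364513, running G = 3.197513
t=5: π = [0.1433, 0.1712, 0.1696, 0.1838, 0.1464, 0.1857], E[r] = 0.8898, γ^t·E[r] = 0.291558, running G = 3.489070
t=6: π = [0.1433, 0.1712, 0.1696, 0.1838, 0.1464, 0.1857], E[r] = 0.8897, γ^t·E[r] = 0.233242, running G = 3.722312
t=7: π = [0.1433, 0.1712, 0.1696, 0.1838, 0.1464, 0.1857], E[r] = 0.8898, γ^t·E[r] = 0.186595, running G = 3.908907

G = 3.9089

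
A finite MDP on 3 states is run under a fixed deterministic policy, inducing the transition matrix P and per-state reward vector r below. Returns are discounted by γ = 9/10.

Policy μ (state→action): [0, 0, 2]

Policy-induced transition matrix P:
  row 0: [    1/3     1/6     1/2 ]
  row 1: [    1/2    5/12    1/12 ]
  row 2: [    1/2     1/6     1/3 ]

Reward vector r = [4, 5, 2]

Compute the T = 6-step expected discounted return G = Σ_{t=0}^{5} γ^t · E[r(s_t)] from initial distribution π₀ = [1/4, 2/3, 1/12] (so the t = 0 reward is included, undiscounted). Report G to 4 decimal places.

t=0: π = [0.2500, 0.6667, 0.0833], E[r] = 4.5000, γ^t·E[r] = 4.500000, running G = 4.500000
t=1: π = [0.4583, 0.3333, 0.2083], E[r] = 3.9167, γ^t·E[r] = 3.525000, running G = 8.025000
t=2: π = [0.4236, 0.2500, 0.3264], E[r] = 3.5972, γ^t·E[r] = 2.913750, running G = 10.938750
t=3: π = [0.4294, 0.2292, 0.3414], E[r] = 3.5463, γ^t·E[r] = 2.585250, running G = 13.524000
t=4: π = [0.4284, 0.2240, 0.3476], E[r] = 3.5287, γ^t·E[r] = 2.315208, running G = 15.839208
t=5: π = [0.4286, 0.2227, 0.3487], E[r] = 3.5252, γ^t·E[r] = 2.081570, running G = 17.920778

G = 17.9208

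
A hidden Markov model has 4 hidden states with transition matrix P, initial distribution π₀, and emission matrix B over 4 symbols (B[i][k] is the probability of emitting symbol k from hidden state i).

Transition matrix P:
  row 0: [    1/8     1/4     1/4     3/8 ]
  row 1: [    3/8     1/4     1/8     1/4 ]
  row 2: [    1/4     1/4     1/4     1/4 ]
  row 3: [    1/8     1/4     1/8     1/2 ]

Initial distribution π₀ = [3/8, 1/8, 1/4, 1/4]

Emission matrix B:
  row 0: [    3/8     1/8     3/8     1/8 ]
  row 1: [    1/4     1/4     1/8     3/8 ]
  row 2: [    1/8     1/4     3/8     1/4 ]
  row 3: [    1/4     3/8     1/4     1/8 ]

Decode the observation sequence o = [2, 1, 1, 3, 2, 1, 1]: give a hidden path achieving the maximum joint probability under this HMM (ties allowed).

t=0: δ = [1.406e-01, 1.562e-02, 9.375e-02, 6.250e-02]  (obs o_0=2)
t=1: δ = [2.930e-03, 8.789e-03, 8.789e-03, 1.978e-02]  ψ = [2, 0, 0, 0]  (obs o_1=1)
t=2: δ = [4.120e-04, 1.236e-03, 6.180e-04, 3.708e-03]  ψ = [1, 3, 3, 3]  (obs o_2=1)
t=3: δ = [5.794e-05, 3.476e-04, 1.159e-04, 2.317e-04]  ψ = [1, 3, 3, 3]  (obs o_3=3)
t=4: δ = [4.888e-05, 1.086e-05, 1.629e-05, 2.897e-05]  ψ = [1, 1, 1, 3]  (obs o_4=2)
t=5: δ = [7.638e-07, 3.055e-06, 3.055e-06, 6.874e-06]  ψ = [0, 0, 0, 0]  (obs o_5=1)
t=6: δ = [1.432e-07, 4.296e-07, 2.148e-07, 1.289e-06]  ψ = [1, 3, 3, 3]  (obs o_6=1)
backtrack: best end state = 3; path = [0, 3, 3, 1, 0, 3, 3]

path = [0, 3, 3, 1, 0, 3, 3]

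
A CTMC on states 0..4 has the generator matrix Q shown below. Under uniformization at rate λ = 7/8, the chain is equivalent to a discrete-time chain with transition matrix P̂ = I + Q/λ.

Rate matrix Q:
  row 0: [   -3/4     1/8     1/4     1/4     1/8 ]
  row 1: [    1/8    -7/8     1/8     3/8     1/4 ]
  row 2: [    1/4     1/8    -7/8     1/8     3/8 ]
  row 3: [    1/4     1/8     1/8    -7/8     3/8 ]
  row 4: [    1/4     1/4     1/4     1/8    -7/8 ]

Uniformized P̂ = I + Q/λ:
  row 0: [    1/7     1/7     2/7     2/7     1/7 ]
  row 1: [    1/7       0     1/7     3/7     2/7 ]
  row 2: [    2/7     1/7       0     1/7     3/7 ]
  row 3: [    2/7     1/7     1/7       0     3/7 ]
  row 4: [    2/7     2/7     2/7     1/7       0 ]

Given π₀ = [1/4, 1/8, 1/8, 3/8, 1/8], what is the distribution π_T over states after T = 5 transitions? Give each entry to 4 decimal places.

π = [0.2303, 0.1543, 0.1833, 0.1933, 0.2387]

t=0: π = [0.2500, 0.1250, 0.1250, 0.3750, 0.1250]
t=1: π = [0.2321, 0.1429, 0.1786, 0.1607, 0.2857]
t=2: π = [0.2321, 0.1633, 0.1913, 0.1939, 0.2194]
t=3: π = [0.2292, 0.1509, 0.1800, 0.1950, 0.2449]
t=4: π = [0.2314, 0.1563, 0.1849, 0.1909, 0.2366]
t=5: π = [0.2303, 0.1543, 0.1833, 0.1933, 0.2387]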